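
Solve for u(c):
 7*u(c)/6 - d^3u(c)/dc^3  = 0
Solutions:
 u(c) = C3*exp(6^(2/3)*7^(1/3)*c/6) + (C1*sin(2^(2/3)*3^(1/6)*7^(1/3)*c/4) + C2*cos(2^(2/3)*3^(1/6)*7^(1/3)*c/4))*exp(-6^(2/3)*7^(1/3)*c/12)


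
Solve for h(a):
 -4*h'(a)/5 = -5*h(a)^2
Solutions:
 h(a) = -4/(C1 + 25*a)


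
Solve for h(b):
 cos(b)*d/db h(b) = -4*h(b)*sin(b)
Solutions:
 h(b) = C1*cos(b)^4


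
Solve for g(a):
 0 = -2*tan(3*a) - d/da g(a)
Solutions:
 g(a) = C1 + 2*log(cos(3*a))/3


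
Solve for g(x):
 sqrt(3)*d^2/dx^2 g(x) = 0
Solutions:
 g(x) = C1 + C2*x


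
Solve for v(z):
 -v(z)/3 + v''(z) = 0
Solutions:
 v(z) = C1*exp(-sqrt(3)*z/3) + C2*exp(sqrt(3)*z/3)


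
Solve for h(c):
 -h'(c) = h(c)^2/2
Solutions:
 h(c) = 2/(C1 + c)


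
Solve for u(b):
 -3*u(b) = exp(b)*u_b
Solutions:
 u(b) = C1*exp(3*exp(-b))


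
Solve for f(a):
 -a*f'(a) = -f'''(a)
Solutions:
 f(a) = C1 + Integral(C2*airyai(a) + C3*airybi(a), a)


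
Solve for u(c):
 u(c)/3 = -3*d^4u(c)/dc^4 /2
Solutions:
 u(c) = (C1*sin(2^(3/4)*sqrt(3)*c/6) + C2*cos(2^(3/4)*sqrt(3)*c/6))*exp(-2^(3/4)*sqrt(3)*c/6) + (C3*sin(2^(3/4)*sqrt(3)*c/6) + C4*cos(2^(3/4)*sqrt(3)*c/6))*exp(2^(3/4)*sqrt(3)*c/6)


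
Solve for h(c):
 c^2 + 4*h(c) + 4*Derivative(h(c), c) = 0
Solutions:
 h(c) = C1*exp(-c) - c^2/4 + c/2 - 1/2


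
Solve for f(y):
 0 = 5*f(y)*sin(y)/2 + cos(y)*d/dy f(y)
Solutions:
 f(y) = C1*cos(y)^(5/2)


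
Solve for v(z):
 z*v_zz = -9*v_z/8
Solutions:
 v(z) = C1 + C2/z^(1/8)


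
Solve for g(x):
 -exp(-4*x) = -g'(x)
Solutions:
 g(x) = C1 - exp(-4*x)/4


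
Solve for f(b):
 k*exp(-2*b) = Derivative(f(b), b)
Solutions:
 f(b) = C1 - k*exp(-2*b)/2


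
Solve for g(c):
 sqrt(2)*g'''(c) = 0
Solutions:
 g(c) = C1 + C2*c + C3*c^2


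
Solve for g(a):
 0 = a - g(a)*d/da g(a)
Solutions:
 g(a) = -sqrt(C1 + a^2)
 g(a) = sqrt(C1 + a^2)


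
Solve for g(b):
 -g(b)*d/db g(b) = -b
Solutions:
 g(b) = -sqrt(C1 + b^2)
 g(b) = sqrt(C1 + b^2)


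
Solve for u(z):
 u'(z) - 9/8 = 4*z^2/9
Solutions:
 u(z) = C1 + 4*z^3/27 + 9*z/8


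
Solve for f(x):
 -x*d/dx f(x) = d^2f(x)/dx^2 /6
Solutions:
 f(x) = C1 + C2*erf(sqrt(3)*x)


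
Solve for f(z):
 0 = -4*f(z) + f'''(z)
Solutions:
 f(z) = C3*exp(2^(2/3)*z) + (C1*sin(2^(2/3)*sqrt(3)*z/2) + C2*cos(2^(2/3)*sqrt(3)*z/2))*exp(-2^(2/3)*z/2)


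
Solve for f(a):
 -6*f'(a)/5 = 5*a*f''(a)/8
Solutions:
 f(a) = C1 + C2/a^(23/25)


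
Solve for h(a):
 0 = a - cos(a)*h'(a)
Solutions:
 h(a) = C1 + Integral(a/cos(a), a)


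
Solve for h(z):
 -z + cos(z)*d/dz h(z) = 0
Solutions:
 h(z) = C1 + Integral(z/cos(z), z)


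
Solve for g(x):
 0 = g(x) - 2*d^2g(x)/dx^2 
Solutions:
 g(x) = C1*exp(-sqrt(2)*x/2) + C2*exp(sqrt(2)*x/2)


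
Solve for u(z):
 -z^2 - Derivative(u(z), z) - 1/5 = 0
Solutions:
 u(z) = C1 - z^3/3 - z/5


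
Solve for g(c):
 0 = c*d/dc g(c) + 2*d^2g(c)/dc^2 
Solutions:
 g(c) = C1 + C2*erf(c/2)


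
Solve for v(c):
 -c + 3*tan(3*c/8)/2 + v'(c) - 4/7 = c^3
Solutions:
 v(c) = C1 + c^4/4 + c^2/2 + 4*c/7 + 4*log(cos(3*c/8))


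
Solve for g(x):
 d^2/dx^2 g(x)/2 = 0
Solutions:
 g(x) = C1 + C2*x


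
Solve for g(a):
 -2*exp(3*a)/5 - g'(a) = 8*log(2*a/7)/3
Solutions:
 g(a) = C1 - 8*a*log(a)/3 + 8*a*(-log(2) + 1 + log(7))/3 - 2*exp(3*a)/15


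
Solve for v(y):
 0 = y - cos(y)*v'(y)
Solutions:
 v(y) = C1 + Integral(y/cos(y), y)


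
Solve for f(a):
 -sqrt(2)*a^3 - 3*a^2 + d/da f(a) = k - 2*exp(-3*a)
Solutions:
 f(a) = C1 + sqrt(2)*a^4/4 + a^3 + a*k + 2*exp(-3*a)/3


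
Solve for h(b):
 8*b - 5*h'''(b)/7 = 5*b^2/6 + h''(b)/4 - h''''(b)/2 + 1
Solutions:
 h(b) = C1 + C2*b + C3*exp(b*(10 - 3*sqrt(22))/14) + C4*exp(b*(10 + 3*sqrt(22))/14) - 5*b^4/18 + 536*b^3/63 - 3998*b^2/49


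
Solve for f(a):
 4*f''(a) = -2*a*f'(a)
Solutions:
 f(a) = C1 + C2*erf(a/2)


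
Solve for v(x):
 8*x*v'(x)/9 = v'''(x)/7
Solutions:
 v(x) = C1 + Integral(C2*airyai(2*21^(1/3)*x/3) + C3*airybi(2*21^(1/3)*x/3), x)


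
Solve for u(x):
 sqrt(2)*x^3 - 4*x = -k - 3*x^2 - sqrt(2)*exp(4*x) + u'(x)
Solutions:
 u(x) = C1 + k*x + sqrt(2)*x^4/4 + x^3 - 2*x^2 + sqrt(2)*exp(4*x)/4


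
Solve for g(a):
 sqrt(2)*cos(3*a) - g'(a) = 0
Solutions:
 g(a) = C1 + sqrt(2)*sin(3*a)/3


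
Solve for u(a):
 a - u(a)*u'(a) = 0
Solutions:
 u(a) = -sqrt(C1 + a^2)
 u(a) = sqrt(C1 + a^2)


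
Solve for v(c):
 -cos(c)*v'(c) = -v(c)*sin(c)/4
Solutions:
 v(c) = C1/cos(c)^(1/4)


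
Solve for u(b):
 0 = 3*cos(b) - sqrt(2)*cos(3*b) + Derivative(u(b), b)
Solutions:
 u(b) = C1 - 3*sin(b) + sqrt(2)*sin(3*b)/3


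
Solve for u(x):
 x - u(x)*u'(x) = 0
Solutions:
 u(x) = -sqrt(C1 + x^2)
 u(x) = sqrt(C1 + x^2)


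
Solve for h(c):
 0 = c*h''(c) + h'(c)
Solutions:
 h(c) = C1 + C2*log(c)


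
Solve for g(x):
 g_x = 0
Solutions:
 g(x) = C1


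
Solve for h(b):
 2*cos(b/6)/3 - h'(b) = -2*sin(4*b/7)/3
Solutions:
 h(b) = C1 + 4*sin(b/6) - 7*cos(4*b/7)/6


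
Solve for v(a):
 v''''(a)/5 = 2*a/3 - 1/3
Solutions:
 v(a) = C1 + C2*a + C3*a^2 + C4*a^3 + a^5/36 - 5*a^4/72


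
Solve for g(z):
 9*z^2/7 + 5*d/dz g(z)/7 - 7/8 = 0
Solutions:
 g(z) = C1 - 3*z^3/5 + 49*z/40


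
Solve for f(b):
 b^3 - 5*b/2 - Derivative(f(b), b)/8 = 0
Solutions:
 f(b) = C1 + 2*b^4 - 10*b^2


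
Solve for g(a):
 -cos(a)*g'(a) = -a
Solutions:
 g(a) = C1 + Integral(a/cos(a), a)


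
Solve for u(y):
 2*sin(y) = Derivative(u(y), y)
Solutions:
 u(y) = C1 - 2*cos(y)


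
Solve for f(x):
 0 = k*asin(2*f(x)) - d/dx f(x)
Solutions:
 Integral(1/asin(2*_y), (_y, f(x))) = C1 + k*x


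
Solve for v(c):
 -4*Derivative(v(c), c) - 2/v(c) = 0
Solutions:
 v(c) = -sqrt(C1 - c)
 v(c) = sqrt(C1 - c)


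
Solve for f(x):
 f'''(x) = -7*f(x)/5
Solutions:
 f(x) = C3*exp(-5^(2/3)*7^(1/3)*x/5) + (C1*sin(sqrt(3)*5^(2/3)*7^(1/3)*x/10) + C2*cos(sqrt(3)*5^(2/3)*7^(1/3)*x/10))*exp(5^(2/3)*7^(1/3)*x/10)


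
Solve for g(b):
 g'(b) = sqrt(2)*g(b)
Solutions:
 g(b) = C1*exp(sqrt(2)*b)


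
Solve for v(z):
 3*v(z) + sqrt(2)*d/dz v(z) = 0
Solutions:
 v(z) = C1*exp(-3*sqrt(2)*z/2)


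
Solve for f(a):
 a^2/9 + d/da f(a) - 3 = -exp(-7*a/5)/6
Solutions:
 f(a) = C1 - a^3/27 + 3*a + 5*exp(-7*a/5)/42


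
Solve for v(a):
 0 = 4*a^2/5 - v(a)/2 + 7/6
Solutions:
 v(a) = 8*a^2/5 + 7/3


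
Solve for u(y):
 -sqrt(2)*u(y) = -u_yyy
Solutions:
 u(y) = C3*exp(2^(1/6)*y) + (C1*sin(2^(1/6)*sqrt(3)*y/2) + C2*cos(2^(1/6)*sqrt(3)*y/2))*exp(-2^(1/6)*y/2)


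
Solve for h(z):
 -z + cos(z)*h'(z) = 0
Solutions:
 h(z) = C1 + Integral(z/cos(z), z)


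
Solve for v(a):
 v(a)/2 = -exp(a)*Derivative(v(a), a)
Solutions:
 v(a) = C1*exp(exp(-a)/2)


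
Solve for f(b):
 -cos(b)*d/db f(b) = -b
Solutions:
 f(b) = C1 + Integral(b/cos(b), b)


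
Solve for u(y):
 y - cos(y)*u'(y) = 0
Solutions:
 u(y) = C1 + Integral(y/cos(y), y)


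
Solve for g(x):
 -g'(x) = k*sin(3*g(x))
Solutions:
 g(x) = -acos((-C1 - exp(6*k*x))/(C1 - exp(6*k*x)))/3 + 2*pi/3
 g(x) = acos((-C1 - exp(6*k*x))/(C1 - exp(6*k*x)))/3


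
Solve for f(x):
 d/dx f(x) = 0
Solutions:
 f(x) = C1


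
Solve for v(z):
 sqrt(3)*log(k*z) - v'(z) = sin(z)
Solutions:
 v(z) = C1 + sqrt(3)*z*(log(k*z) - 1) + cos(z)


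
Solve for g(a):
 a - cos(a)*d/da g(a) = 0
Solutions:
 g(a) = C1 + Integral(a/cos(a), a)


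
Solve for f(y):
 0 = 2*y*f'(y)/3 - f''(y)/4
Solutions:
 f(y) = C1 + C2*erfi(2*sqrt(3)*y/3)


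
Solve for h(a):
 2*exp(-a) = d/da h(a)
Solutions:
 h(a) = C1 - 2*exp(-a)


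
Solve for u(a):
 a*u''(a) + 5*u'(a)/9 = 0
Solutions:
 u(a) = C1 + C2*a^(4/9)


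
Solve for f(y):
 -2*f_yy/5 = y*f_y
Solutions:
 f(y) = C1 + C2*erf(sqrt(5)*y/2)


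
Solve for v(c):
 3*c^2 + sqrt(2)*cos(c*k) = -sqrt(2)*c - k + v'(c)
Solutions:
 v(c) = C1 + c^3 + sqrt(2)*c^2/2 + c*k + sqrt(2)*sin(c*k)/k


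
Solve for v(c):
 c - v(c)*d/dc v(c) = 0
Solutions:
 v(c) = -sqrt(C1 + c^2)
 v(c) = sqrt(C1 + c^2)


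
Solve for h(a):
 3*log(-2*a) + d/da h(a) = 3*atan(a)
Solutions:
 h(a) = C1 - 3*a*log(-a) + 3*a*atan(a) - 3*a*log(2) + 3*a - 3*log(a^2 + 1)/2


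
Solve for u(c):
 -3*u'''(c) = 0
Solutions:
 u(c) = C1 + C2*c + C3*c^2


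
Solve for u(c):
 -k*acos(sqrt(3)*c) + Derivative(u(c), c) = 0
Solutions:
 u(c) = C1 + k*(c*acos(sqrt(3)*c) - sqrt(3)*sqrt(1 - 3*c^2)/3)


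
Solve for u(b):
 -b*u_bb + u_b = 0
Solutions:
 u(b) = C1 + C2*b^2


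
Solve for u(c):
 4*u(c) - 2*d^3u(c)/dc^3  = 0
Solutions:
 u(c) = C3*exp(2^(1/3)*c) + (C1*sin(2^(1/3)*sqrt(3)*c/2) + C2*cos(2^(1/3)*sqrt(3)*c/2))*exp(-2^(1/3)*c/2)


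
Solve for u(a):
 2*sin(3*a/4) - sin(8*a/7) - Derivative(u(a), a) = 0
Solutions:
 u(a) = C1 - 8*cos(3*a/4)/3 + 7*cos(8*a/7)/8


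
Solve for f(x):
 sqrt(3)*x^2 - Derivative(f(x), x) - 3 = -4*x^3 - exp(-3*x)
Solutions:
 f(x) = C1 + x^4 + sqrt(3)*x^3/3 - 3*x - exp(-3*x)/3


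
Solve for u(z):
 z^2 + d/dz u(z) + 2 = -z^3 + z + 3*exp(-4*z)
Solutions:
 u(z) = C1 - z^4/4 - z^3/3 + z^2/2 - 2*z - 3*exp(-4*z)/4


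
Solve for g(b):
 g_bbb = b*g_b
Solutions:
 g(b) = C1 + Integral(C2*airyai(b) + C3*airybi(b), b)


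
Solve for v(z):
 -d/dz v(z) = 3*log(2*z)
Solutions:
 v(z) = C1 - 3*z*log(z) - z*log(8) + 3*z


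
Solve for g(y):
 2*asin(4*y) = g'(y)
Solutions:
 g(y) = C1 + 2*y*asin(4*y) + sqrt(1 - 16*y^2)/2


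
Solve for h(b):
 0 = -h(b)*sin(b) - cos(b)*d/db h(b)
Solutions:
 h(b) = C1*cos(b)


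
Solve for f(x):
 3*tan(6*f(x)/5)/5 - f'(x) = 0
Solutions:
 f(x) = -5*asin(C1*exp(18*x/25))/6 + 5*pi/6
 f(x) = 5*asin(C1*exp(18*x/25))/6


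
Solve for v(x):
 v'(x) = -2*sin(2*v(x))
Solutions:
 v(x) = pi - acos((-C1 - exp(8*x))/(C1 - exp(8*x)))/2
 v(x) = acos((-C1 - exp(8*x))/(C1 - exp(8*x)))/2


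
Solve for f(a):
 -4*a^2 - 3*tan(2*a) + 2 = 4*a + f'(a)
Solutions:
 f(a) = C1 - 4*a^3/3 - 2*a^2 + 2*a + 3*log(cos(2*a))/2


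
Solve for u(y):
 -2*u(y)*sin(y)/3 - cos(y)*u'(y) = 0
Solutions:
 u(y) = C1*cos(y)^(2/3)


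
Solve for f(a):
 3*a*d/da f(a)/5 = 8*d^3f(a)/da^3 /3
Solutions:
 f(a) = C1 + Integral(C2*airyai(15^(2/3)*a/10) + C3*airybi(15^(2/3)*a/10), a)


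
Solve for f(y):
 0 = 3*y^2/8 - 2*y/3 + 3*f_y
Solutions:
 f(y) = C1 - y^3/24 + y^2/9


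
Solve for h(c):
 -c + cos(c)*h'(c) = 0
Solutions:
 h(c) = C1 + Integral(c/cos(c), c)


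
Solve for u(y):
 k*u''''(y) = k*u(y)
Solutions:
 u(y) = C1*exp(-y) + C2*exp(y) + C3*sin(y) + C4*cos(y)


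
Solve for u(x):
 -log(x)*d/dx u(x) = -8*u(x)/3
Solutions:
 u(x) = C1*exp(8*li(x)/3)


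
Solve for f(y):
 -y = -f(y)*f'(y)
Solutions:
 f(y) = -sqrt(C1 + y^2)
 f(y) = sqrt(C1 + y^2)


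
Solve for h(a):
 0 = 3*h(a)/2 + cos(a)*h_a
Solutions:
 h(a) = C1*(sin(a) - 1)^(3/4)/(sin(a) + 1)^(3/4)


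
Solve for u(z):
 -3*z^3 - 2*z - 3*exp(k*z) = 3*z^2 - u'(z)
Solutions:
 u(z) = C1 + 3*z^4/4 + z^3 + z^2 + 3*exp(k*z)/k


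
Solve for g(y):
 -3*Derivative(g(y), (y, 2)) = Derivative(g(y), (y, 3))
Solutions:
 g(y) = C1 + C2*y + C3*exp(-3*y)


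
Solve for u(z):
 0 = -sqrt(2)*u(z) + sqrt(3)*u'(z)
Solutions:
 u(z) = C1*exp(sqrt(6)*z/3)


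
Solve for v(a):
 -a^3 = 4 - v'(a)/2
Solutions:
 v(a) = C1 + a^4/2 + 8*a


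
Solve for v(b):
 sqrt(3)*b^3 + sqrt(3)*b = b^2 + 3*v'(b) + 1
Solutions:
 v(b) = C1 + sqrt(3)*b^4/12 - b^3/9 + sqrt(3)*b^2/6 - b/3


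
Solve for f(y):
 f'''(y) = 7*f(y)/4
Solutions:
 f(y) = C3*exp(14^(1/3)*y/2) + (C1*sin(14^(1/3)*sqrt(3)*y/4) + C2*cos(14^(1/3)*sqrt(3)*y/4))*exp(-14^(1/3)*y/4)


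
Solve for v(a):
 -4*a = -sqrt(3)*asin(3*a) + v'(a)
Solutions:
 v(a) = C1 - 2*a^2 + sqrt(3)*(a*asin(3*a) + sqrt(1 - 9*a^2)/3)


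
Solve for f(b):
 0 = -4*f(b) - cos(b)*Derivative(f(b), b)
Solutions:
 f(b) = C1*(sin(b)^2 - 2*sin(b) + 1)/(sin(b)^2 + 2*sin(b) + 1)


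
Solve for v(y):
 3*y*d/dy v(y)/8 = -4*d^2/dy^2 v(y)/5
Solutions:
 v(y) = C1 + C2*erf(sqrt(15)*y/8)


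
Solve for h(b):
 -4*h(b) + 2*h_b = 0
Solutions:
 h(b) = C1*exp(2*b)


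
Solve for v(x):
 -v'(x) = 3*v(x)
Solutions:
 v(x) = C1*exp(-3*x)


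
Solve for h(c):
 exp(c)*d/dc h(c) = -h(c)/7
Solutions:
 h(c) = C1*exp(exp(-c)/7)


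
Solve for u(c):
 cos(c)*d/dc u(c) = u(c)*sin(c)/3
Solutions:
 u(c) = C1/cos(c)^(1/3)


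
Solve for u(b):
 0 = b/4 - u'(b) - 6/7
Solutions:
 u(b) = C1 + b^2/8 - 6*b/7


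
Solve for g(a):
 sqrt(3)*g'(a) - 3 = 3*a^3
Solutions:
 g(a) = C1 + sqrt(3)*a^4/4 + sqrt(3)*a


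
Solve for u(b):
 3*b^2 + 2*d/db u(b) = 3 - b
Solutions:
 u(b) = C1 - b^3/2 - b^2/4 + 3*b/2


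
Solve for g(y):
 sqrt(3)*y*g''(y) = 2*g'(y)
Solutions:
 g(y) = C1 + C2*y^(1 + 2*sqrt(3)/3)


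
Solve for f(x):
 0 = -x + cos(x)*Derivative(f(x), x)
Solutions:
 f(x) = C1 + Integral(x/cos(x), x)


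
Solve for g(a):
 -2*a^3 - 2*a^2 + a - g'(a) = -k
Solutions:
 g(a) = C1 - a^4/2 - 2*a^3/3 + a^2/2 + a*k


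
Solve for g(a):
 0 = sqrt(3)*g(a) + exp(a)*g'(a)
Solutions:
 g(a) = C1*exp(sqrt(3)*exp(-a))


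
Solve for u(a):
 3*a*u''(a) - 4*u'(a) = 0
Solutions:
 u(a) = C1 + C2*a^(7/3)


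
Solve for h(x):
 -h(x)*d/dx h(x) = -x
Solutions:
 h(x) = -sqrt(C1 + x^2)
 h(x) = sqrt(C1 + x^2)


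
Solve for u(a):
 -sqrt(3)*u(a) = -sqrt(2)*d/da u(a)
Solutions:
 u(a) = C1*exp(sqrt(6)*a/2)


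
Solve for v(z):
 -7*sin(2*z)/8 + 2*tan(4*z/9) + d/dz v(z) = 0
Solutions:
 v(z) = C1 + 9*log(cos(4*z/9))/2 - 7*cos(2*z)/16


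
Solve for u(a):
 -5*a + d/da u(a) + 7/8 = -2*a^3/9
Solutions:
 u(a) = C1 - a^4/18 + 5*a^2/2 - 7*a/8


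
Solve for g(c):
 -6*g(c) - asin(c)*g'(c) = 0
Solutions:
 g(c) = C1*exp(-6*Integral(1/asin(c), c))


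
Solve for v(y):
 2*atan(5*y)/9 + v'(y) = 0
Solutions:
 v(y) = C1 - 2*y*atan(5*y)/9 + log(25*y^2 + 1)/45


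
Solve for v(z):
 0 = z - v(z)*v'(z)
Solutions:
 v(z) = -sqrt(C1 + z^2)
 v(z) = sqrt(C1 + z^2)


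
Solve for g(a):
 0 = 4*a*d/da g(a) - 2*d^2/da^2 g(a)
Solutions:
 g(a) = C1 + C2*erfi(a)


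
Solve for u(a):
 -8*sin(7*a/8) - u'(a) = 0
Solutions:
 u(a) = C1 + 64*cos(7*a/8)/7


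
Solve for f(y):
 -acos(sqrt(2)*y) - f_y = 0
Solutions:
 f(y) = C1 - y*acos(sqrt(2)*y) + sqrt(2)*sqrt(1 - 2*y^2)/2


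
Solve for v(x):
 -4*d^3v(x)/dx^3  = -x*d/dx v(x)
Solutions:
 v(x) = C1 + Integral(C2*airyai(2^(1/3)*x/2) + C3*airybi(2^(1/3)*x/2), x)


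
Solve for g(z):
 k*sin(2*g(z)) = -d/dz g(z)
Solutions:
 g(z) = pi - acos((-C1 - exp(4*k*z))/(C1 - exp(4*k*z)))/2
 g(z) = acos((-C1 - exp(4*k*z))/(C1 - exp(4*k*z)))/2


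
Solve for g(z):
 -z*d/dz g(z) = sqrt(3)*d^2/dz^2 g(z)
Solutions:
 g(z) = C1 + C2*erf(sqrt(2)*3^(3/4)*z/6)


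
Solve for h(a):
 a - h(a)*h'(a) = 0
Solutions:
 h(a) = -sqrt(C1 + a^2)
 h(a) = sqrt(C1 + a^2)


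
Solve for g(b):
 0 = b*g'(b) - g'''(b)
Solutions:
 g(b) = C1 + Integral(C2*airyai(b) + C3*airybi(b), b)


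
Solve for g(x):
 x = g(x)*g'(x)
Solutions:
 g(x) = -sqrt(C1 + x^2)
 g(x) = sqrt(C1 + x^2)


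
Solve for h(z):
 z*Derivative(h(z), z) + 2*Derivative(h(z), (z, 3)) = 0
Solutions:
 h(z) = C1 + Integral(C2*airyai(-2^(2/3)*z/2) + C3*airybi(-2^(2/3)*z/2), z)


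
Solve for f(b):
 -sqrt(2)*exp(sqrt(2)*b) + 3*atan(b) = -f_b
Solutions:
 f(b) = C1 - 3*b*atan(b) + exp(sqrt(2)*b) + 3*log(b^2 + 1)/2


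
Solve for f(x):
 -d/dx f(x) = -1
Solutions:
 f(x) = C1 + x


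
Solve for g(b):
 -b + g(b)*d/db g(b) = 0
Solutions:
 g(b) = -sqrt(C1 + b^2)
 g(b) = sqrt(C1 + b^2)


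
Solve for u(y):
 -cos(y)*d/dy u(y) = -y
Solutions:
 u(y) = C1 + Integral(y/cos(y), y)


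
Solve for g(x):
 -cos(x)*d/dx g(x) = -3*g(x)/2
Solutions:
 g(x) = C1*(sin(x) + 1)^(3/4)/(sin(x) - 1)^(3/4)


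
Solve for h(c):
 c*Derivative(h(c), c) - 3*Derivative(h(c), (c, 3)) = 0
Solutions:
 h(c) = C1 + Integral(C2*airyai(3^(2/3)*c/3) + C3*airybi(3^(2/3)*c/3), c)


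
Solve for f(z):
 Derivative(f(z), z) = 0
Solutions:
 f(z) = C1


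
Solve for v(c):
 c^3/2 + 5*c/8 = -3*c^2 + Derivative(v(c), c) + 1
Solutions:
 v(c) = C1 + c^4/8 + c^3 + 5*c^2/16 - c


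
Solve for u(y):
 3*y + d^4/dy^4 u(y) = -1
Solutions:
 u(y) = C1 + C2*y + C3*y^2 + C4*y^3 - y^5/40 - y^4/24


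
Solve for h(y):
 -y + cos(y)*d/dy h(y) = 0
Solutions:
 h(y) = C1 + Integral(y/cos(y), y)


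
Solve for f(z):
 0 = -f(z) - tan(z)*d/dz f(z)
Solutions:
 f(z) = C1/sin(z)


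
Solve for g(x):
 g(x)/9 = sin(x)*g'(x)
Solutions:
 g(x) = C1*(cos(x) - 1)^(1/18)/(cos(x) + 1)^(1/18)


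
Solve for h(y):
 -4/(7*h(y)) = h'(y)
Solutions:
 h(y) = -sqrt(C1 - 56*y)/7
 h(y) = sqrt(C1 - 56*y)/7


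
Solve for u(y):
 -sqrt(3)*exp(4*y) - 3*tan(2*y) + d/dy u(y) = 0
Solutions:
 u(y) = C1 + sqrt(3)*exp(4*y)/4 - 3*log(cos(2*y))/2


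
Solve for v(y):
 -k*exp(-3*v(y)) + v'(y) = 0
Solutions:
 v(y) = log(C1 + 3*k*y)/3
 v(y) = log((-3^(1/3) - 3^(5/6)*I)*(C1 + k*y)^(1/3)/2)
 v(y) = log((-3^(1/3) + 3^(5/6)*I)*(C1 + k*y)^(1/3)/2)


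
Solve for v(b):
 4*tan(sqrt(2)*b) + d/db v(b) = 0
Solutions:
 v(b) = C1 + 2*sqrt(2)*log(cos(sqrt(2)*b))


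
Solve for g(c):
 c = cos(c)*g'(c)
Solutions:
 g(c) = C1 + Integral(c/cos(c), c)


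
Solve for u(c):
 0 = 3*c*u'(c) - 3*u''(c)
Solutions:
 u(c) = C1 + C2*erfi(sqrt(2)*c/2)


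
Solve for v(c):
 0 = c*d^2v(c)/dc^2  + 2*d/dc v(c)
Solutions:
 v(c) = C1 + C2/c


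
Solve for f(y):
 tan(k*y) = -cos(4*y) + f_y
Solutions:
 f(y) = C1 + Piecewise((-log(cos(k*y))/k, Ne(k, 0)), (0, True)) + sin(4*y)/4


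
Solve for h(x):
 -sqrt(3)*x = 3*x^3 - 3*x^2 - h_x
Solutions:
 h(x) = C1 + 3*x^4/4 - x^3 + sqrt(3)*x^2/2


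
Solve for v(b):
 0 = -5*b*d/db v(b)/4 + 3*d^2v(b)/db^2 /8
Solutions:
 v(b) = C1 + C2*erfi(sqrt(15)*b/3)


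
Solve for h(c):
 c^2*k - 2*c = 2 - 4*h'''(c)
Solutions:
 h(c) = C1 + C2*c + C3*c^2 - c^5*k/240 + c^4/48 + c^3/12


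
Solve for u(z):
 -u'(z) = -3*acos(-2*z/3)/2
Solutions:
 u(z) = C1 + 3*z*acos(-2*z/3)/2 + 3*sqrt(9 - 4*z^2)/4


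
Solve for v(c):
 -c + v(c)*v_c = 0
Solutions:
 v(c) = -sqrt(C1 + c^2)
 v(c) = sqrt(C1 + c^2)


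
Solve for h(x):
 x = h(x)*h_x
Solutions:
 h(x) = -sqrt(C1 + x^2)
 h(x) = sqrt(C1 + x^2)


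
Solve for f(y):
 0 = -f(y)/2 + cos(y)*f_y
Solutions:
 f(y) = C1*(sin(y) + 1)^(1/4)/(sin(y) - 1)^(1/4)


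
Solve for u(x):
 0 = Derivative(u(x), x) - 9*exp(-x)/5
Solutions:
 u(x) = C1 - 9*exp(-x)/5


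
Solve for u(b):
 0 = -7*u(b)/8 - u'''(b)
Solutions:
 u(b) = C3*exp(-7^(1/3)*b/2) + (C1*sin(sqrt(3)*7^(1/3)*b/4) + C2*cos(sqrt(3)*7^(1/3)*b/4))*exp(7^(1/3)*b/4)


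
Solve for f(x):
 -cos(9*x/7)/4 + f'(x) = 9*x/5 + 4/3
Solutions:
 f(x) = C1 + 9*x^2/10 + 4*x/3 + 7*sin(9*x/7)/36


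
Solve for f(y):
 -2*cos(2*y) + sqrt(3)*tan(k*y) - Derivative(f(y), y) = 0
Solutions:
 f(y) = C1 + sqrt(3)*Piecewise((-log(cos(k*y))/k, Ne(k, 0)), (0, True)) - sin(2*y)


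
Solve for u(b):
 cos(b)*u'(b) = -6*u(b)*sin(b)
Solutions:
 u(b) = C1*cos(b)^6


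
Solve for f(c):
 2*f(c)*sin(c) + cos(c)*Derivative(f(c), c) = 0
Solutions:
 f(c) = C1*cos(c)^2


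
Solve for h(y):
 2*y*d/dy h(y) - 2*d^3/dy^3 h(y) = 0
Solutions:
 h(y) = C1 + Integral(C2*airyai(y) + C3*airybi(y), y)


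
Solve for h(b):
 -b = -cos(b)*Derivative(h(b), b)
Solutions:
 h(b) = C1 + Integral(b/cos(b), b)


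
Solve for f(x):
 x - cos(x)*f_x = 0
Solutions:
 f(x) = C1 + Integral(x/cos(x), x)


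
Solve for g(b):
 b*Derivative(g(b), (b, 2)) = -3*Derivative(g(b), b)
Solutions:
 g(b) = C1 + C2/b^2


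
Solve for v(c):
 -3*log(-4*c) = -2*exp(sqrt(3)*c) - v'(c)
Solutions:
 v(c) = C1 + 3*c*log(-c) + 3*c*(-1 + 2*log(2)) - 2*sqrt(3)*exp(sqrt(3)*c)/3


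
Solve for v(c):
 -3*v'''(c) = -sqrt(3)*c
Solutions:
 v(c) = C1 + C2*c + C3*c^2 + sqrt(3)*c^4/72


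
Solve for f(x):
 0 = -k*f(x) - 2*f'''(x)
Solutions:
 f(x) = C1*exp(2^(2/3)*x*(-k)^(1/3)/2) + C2*exp(2^(2/3)*x*(-k)^(1/3)*(-1 + sqrt(3)*I)/4) + C3*exp(-2^(2/3)*x*(-k)^(1/3)*(1 + sqrt(3)*I)/4)


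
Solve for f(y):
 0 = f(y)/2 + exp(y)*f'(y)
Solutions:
 f(y) = C1*exp(exp(-y)/2)


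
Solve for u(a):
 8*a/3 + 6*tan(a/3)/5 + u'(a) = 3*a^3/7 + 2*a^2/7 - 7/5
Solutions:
 u(a) = C1 + 3*a^4/28 + 2*a^3/21 - 4*a^2/3 - 7*a/5 + 18*log(cos(a/3))/5


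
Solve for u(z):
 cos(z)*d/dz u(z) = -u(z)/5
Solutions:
 u(z) = C1*(sin(z) - 1)^(1/10)/(sin(z) + 1)^(1/10)


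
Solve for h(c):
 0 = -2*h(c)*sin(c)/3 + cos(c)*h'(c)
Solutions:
 h(c) = C1/cos(c)^(2/3)


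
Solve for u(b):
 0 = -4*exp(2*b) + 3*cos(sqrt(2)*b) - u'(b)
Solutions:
 u(b) = C1 - 2*exp(2*b) + 3*sqrt(2)*sin(sqrt(2)*b)/2


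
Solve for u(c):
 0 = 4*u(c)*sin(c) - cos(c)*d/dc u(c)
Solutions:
 u(c) = C1/cos(c)^4


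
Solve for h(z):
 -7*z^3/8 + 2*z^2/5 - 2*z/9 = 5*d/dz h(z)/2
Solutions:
 h(z) = C1 - 7*z^4/80 + 4*z^3/75 - 2*z^2/45


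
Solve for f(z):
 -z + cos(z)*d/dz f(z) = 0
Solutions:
 f(z) = C1 + Integral(z/cos(z), z)


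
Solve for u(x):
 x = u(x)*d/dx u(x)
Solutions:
 u(x) = -sqrt(C1 + x^2)
 u(x) = sqrt(C1 + x^2)


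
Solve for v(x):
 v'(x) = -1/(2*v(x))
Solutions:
 v(x) = -sqrt(C1 - x)
 v(x) = sqrt(C1 - x)


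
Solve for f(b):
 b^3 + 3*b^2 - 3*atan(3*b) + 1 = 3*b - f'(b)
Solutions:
 f(b) = C1 - b^4/4 - b^3 + 3*b^2/2 + 3*b*atan(3*b) - b - log(9*b^2 + 1)/2


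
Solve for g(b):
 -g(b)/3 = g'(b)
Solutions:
 g(b) = C1*exp(-b/3)


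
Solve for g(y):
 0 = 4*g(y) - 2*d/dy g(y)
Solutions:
 g(y) = C1*exp(2*y)


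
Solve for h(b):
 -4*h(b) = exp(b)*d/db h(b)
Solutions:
 h(b) = C1*exp(4*exp(-b))


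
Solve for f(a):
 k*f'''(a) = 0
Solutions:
 f(a) = C1 + C2*a + C3*a^2


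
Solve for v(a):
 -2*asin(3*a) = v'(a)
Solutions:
 v(a) = C1 - 2*a*asin(3*a) - 2*sqrt(1 - 9*a^2)/3


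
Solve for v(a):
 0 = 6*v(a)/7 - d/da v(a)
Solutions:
 v(a) = C1*exp(6*a/7)


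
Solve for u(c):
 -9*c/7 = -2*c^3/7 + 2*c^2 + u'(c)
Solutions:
 u(c) = C1 + c^4/14 - 2*c^3/3 - 9*c^2/14


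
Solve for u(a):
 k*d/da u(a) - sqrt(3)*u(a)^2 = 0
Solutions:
 u(a) = -k/(C1*k + sqrt(3)*a)


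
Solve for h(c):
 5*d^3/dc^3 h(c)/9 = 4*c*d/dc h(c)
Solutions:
 h(c) = C1 + Integral(C2*airyai(30^(2/3)*c/5) + C3*airybi(30^(2/3)*c/5), c)


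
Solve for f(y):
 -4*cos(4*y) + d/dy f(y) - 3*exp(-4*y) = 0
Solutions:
 f(y) = C1 + sin(4*y) - 3*exp(-4*y)/4


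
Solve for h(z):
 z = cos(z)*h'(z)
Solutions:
 h(z) = C1 + Integral(z/cos(z), z)


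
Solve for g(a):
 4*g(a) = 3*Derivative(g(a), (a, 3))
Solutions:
 g(a) = C3*exp(6^(2/3)*a/3) + (C1*sin(2^(2/3)*3^(1/6)*a/2) + C2*cos(2^(2/3)*3^(1/6)*a/2))*exp(-6^(2/3)*a/6)


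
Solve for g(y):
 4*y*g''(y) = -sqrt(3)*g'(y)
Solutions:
 g(y) = C1 + C2*y^(1 - sqrt(3)/4)


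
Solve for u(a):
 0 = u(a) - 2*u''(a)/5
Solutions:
 u(a) = C1*exp(-sqrt(10)*a/2) + C2*exp(sqrt(10)*a/2)


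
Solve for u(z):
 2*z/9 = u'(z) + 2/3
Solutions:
 u(z) = C1 + z^2/9 - 2*z/3


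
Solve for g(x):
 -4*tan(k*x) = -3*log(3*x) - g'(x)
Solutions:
 g(x) = C1 - 3*x*log(x) - 3*x*log(3) + 3*x + 4*Piecewise((-log(cos(k*x))/k, Ne(k, 0)), (0, True))


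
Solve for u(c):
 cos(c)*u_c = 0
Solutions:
 u(c) = C1


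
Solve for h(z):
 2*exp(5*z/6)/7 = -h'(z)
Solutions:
 h(z) = C1 - 12*exp(5*z/6)/35


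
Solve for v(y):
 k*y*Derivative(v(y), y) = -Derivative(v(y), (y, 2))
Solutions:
 v(y) = Piecewise((-sqrt(2)*sqrt(pi)*C1*erf(sqrt(2)*sqrt(k)*y/2)/(2*sqrt(k)) - C2, (k > 0) | (k < 0)), (-C1*y - C2, True))


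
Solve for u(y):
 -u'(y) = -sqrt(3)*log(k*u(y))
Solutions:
 li(k*u(y))/k = C1 + sqrt(3)*y


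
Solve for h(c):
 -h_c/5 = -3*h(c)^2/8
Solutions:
 h(c) = -8/(C1 + 15*c)


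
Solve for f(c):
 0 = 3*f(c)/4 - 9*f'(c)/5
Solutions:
 f(c) = C1*exp(5*c/12)


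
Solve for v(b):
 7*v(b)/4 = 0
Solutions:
 v(b) = 0


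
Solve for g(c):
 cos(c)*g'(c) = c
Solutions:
 g(c) = C1 + Integral(c/cos(c), c)


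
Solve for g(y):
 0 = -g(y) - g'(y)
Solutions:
 g(y) = C1*exp(-y)


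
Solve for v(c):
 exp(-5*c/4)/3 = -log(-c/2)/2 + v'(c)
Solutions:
 v(c) = C1 + c*log(-c)/2 + c*(-1 - log(2))/2 - 4*exp(-5*c/4)/15


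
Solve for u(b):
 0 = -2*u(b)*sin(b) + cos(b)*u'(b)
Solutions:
 u(b) = C1/cos(b)^2


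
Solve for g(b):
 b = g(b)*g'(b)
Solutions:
 g(b) = -sqrt(C1 + b^2)
 g(b) = sqrt(C1 + b^2)


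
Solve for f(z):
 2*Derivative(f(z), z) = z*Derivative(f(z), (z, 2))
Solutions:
 f(z) = C1 + C2*z^3


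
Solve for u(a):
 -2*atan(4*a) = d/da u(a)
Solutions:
 u(a) = C1 - 2*a*atan(4*a) + log(16*a^2 + 1)/4


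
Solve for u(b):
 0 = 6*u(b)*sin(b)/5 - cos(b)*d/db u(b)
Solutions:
 u(b) = C1/cos(b)^(6/5)


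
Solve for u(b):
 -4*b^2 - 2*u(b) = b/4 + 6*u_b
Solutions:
 u(b) = C1*exp(-b/3) - 2*b^2 + 95*b/8 - 285/8


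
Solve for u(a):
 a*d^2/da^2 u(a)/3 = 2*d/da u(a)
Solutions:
 u(a) = C1 + C2*a^7


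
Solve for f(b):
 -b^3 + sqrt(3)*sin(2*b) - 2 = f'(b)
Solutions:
 f(b) = C1 - b^4/4 - 2*b - sqrt(3)*cos(2*b)/2


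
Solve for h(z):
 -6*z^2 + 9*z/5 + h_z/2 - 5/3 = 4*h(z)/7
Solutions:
 h(z) = C1*exp(8*z/7) - 21*z^2/2 - 609*z/40 - 15589/960


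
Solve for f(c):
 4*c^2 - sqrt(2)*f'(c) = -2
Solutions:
 f(c) = C1 + 2*sqrt(2)*c^3/3 + sqrt(2)*c


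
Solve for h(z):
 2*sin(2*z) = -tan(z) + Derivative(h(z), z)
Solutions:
 h(z) = C1 - log(cos(z)) - cos(2*z)


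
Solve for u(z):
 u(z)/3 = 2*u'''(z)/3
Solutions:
 u(z) = C3*exp(2^(2/3)*z/2) + (C1*sin(2^(2/3)*sqrt(3)*z/4) + C2*cos(2^(2/3)*sqrt(3)*z/4))*exp(-2^(2/3)*z/4)


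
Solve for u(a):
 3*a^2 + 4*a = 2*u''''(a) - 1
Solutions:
 u(a) = C1 + C2*a + C3*a^2 + C4*a^3 + a^6/240 + a^5/60 + a^4/48


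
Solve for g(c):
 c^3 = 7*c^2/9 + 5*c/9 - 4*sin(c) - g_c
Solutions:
 g(c) = C1 - c^4/4 + 7*c^3/27 + 5*c^2/18 + 4*cos(c)


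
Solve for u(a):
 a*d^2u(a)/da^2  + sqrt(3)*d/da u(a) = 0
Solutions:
 u(a) = C1 + C2*a^(1 - sqrt(3))


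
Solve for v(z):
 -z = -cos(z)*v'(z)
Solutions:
 v(z) = C1 + Integral(z/cos(z), z)


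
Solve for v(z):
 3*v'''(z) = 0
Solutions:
 v(z) = C1 + C2*z + C3*z^2


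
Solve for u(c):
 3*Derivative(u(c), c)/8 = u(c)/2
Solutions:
 u(c) = C1*exp(4*c/3)


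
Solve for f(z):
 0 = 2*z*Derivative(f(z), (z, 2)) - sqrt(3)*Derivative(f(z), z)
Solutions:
 f(z) = C1 + C2*z^(sqrt(3)/2 + 1)


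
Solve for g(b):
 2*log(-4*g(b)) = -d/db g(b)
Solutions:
 Integral(1/(log(-_y) + 2*log(2)), (_y, g(b)))/2 = C1 - b


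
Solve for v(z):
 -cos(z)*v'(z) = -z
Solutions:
 v(z) = C1 + Integral(z/cos(z), z)


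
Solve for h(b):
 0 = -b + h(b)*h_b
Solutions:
 h(b) = -sqrt(C1 + b^2)
 h(b) = sqrt(C1 + b^2)


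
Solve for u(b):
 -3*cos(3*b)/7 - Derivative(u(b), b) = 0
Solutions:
 u(b) = C1 - sin(3*b)/7


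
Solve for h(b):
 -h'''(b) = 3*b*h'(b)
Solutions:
 h(b) = C1 + Integral(C2*airyai(-3^(1/3)*b) + C3*airybi(-3^(1/3)*b), b)


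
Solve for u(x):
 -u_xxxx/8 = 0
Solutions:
 u(x) = C1 + C2*x + C3*x^2 + C4*x^3


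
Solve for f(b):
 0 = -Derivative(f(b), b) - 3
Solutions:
 f(b) = C1 - 3*b


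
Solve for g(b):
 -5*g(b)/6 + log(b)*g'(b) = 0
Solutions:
 g(b) = C1*exp(5*li(b)/6)


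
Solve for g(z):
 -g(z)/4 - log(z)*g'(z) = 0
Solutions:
 g(z) = C1*exp(-li(z)/4)


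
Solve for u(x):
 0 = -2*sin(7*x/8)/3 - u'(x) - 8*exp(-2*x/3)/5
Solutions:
 u(x) = C1 + 16*cos(7*x/8)/21 + 12*exp(-2*x/3)/5


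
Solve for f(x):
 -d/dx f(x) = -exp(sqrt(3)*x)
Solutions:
 f(x) = C1 + sqrt(3)*exp(sqrt(3)*x)/3


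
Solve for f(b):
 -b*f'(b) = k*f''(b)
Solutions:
 f(b) = C1 + C2*sqrt(k)*erf(sqrt(2)*b*sqrt(1/k)/2)


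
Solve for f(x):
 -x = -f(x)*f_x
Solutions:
 f(x) = -sqrt(C1 + x^2)
 f(x) = sqrt(C1 + x^2)


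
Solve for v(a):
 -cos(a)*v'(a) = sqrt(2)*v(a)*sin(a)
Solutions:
 v(a) = C1*cos(a)^(sqrt(2))


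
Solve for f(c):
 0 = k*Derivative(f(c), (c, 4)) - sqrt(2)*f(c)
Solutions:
 f(c) = C1*exp(-2^(1/8)*c*(1/k)^(1/4)) + C2*exp(2^(1/8)*c*(1/k)^(1/4)) + C3*exp(-2^(1/8)*I*c*(1/k)^(1/4)) + C4*exp(2^(1/8)*I*c*(1/k)^(1/4))


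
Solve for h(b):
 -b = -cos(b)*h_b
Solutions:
 h(b) = C1 + Integral(b/cos(b), b)


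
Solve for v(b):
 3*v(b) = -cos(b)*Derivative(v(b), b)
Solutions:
 v(b) = C1*(sin(b) - 1)^(3/2)/(sin(b) + 1)^(3/2)


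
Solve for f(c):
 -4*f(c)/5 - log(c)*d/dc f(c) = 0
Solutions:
 f(c) = C1*exp(-4*li(c)/5)


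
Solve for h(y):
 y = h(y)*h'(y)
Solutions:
 h(y) = -sqrt(C1 + y^2)
 h(y) = sqrt(C1 + y^2)


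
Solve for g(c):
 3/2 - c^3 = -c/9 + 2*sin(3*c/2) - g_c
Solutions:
 g(c) = C1 + c^4/4 - c^2/18 - 3*c/2 - 4*cos(3*c/2)/3


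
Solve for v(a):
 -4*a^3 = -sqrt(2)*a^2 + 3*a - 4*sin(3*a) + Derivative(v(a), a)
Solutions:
 v(a) = C1 - a^4 + sqrt(2)*a^3/3 - 3*a^2/2 - 4*cos(3*a)/3


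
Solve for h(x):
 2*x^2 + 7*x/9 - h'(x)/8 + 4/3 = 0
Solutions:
 h(x) = C1 + 16*x^3/3 + 28*x^2/9 + 32*x/3


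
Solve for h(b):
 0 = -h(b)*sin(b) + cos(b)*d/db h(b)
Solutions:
 h(b) = C1/cos(b)


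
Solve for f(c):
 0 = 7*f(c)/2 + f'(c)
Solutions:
 f(c) = C1*exp(-7*c/2)


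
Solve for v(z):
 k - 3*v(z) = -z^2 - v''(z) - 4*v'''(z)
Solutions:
 v(z) = C1*exp(-z*((36*sqrt(323) + 647)^(-1/3) + 2 + (36*sqrt(323) + 647)^(1/3))/24)*sin(sqrt(3)*z*(-(36*sqrt(323) + 647)^(1/3) + (36*sqrt(323) + 647)^(-1/3))/24) + C2*exp(-z*((36*sqrt(323) + 647)^(-1/3) + 2 + (36*sqrt(323) + 647)^(1/3))/24)*cos(sqrt(3)*z*(-(36*sqrt(323) + 647)^(1/3) + (36*sqrt(323) + 647)^(-1/3))/24) + C3*exp(z*(-1 + (36*sqrt(323) + 647)^(-1/3) + (36*sqrt(323) + 647)^(1/3))/12) + k/3 + z^2/3 + 2/9


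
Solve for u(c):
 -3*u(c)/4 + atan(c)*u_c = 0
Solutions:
 u(c) = C1*exp(3*Integral(1/atan(c), c)/4)


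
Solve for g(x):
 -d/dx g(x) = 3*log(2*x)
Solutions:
 g(x) = C1 - 3*x*log(x) - x*log(8) + 3*x


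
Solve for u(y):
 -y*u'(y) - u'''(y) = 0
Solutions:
 u(y) = C1 + Integral(C2*airyai(-y) + C3*airybi(-y), y)


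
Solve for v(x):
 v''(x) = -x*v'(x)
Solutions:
 v(x) = C1 + C2*erf(sqrt(2)*x/2)


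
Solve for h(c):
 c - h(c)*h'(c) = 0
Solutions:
 h(c) = -sqrt(C1 + c^2)
 h(c) = sqrt(C1 + c^2)


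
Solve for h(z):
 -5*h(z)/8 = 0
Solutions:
 h(z) = 0


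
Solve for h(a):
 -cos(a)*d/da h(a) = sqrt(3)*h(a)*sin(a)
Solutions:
 h(a) = C1*cos(a)^(sqrt(3))


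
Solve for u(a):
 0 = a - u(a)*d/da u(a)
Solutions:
 u(a) = -sqrt(C1 + a^2)
 u(a) = sqrt(C1 + a^2)


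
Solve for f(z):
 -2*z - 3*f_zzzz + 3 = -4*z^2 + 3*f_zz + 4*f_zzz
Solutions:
 f(z) = C1 + C2*z + z^4/9 - 19*z^3/27 + 107*z^2/54 + (C3*sin(sqrt(5)*z/3) + C4*cos(sqrt(5)*z/3))*exp(-2*z/3)


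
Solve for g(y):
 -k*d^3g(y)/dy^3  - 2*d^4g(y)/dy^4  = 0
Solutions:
 g(y) = C1 + C2*y + C3*y^2 + C4*exp(-k*y/2)


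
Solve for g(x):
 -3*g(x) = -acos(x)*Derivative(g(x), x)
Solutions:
 g(x) = C1*exp(3*Integral(1/acos(x), x))


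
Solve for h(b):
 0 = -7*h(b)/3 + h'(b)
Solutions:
 h(b) = C1*exp(7*b/3)


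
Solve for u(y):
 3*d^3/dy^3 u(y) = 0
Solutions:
 u(y) = C1 + C2*y + C3*y^2


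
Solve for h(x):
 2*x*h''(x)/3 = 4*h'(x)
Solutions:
 h(x) = C1 + C2*x^7


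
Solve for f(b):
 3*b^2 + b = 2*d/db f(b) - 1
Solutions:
 f(b) = C1 + b^3/2 + b^2/4 + b/2


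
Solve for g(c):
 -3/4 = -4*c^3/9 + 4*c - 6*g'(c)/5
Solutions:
 g(c) = C1 - 5*c^4/54 + 5*c^2/3 + 5*c/8


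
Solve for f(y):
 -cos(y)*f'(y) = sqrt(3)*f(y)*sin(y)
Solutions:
 f(y) = C1*cos(y)^(sqrt(3))


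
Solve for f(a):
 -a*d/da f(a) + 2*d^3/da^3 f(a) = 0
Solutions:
 f(a) = C1 + Integral(C2*airyai(2^(2/3)*a/2) + C3*airybi(2^(2/3)*a/2), a)


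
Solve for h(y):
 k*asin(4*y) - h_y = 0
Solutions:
 h(y) = C1 + k*(y*asin(4*y) + sqrt(1 - 16*y^2)/4)


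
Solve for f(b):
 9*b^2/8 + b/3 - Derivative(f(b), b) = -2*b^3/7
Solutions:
 f(b) = C1 + b^4/14 + 3*b^3/8 + b^2/6


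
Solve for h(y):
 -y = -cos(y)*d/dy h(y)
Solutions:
 h(y) = C1 + Integral(y/cos(y), y)


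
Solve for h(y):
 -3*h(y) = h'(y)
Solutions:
 h(y) = C1*exp(-3*y)


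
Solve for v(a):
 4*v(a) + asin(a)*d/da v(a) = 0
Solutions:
 v(a) = C1*exp(-4*Integral(1/asin(a), a))


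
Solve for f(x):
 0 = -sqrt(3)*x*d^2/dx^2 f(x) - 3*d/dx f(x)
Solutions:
 f(x) = C1 + C2*x^(1 - sqrt(3))


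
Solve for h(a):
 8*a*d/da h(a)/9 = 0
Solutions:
 h(a) = C1


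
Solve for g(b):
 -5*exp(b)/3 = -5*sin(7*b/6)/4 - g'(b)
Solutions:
 g(b) = C1 + 5*exp(b)/3 + 15*cos(7*b/6)/14


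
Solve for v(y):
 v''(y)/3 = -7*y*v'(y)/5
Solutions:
 v(y) = C1 + C2*erf(sqrt(210)*y/10)


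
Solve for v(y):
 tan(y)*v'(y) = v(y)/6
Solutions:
 v(y) = C1*sin(y)^(1/6)


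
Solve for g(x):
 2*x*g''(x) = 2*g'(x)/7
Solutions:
 g(x) = C1 + C2*x^(8/7)


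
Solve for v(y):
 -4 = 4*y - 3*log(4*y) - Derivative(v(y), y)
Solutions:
 v(y) = C1 + 2*y^2 - 3*y*log(y) - y*log(64) + 7*y


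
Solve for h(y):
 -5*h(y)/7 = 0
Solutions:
 h(y) = 0


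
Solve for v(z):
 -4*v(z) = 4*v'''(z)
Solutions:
 v(z) = C3*exp(-z) + (C1*sin(sqrt(3)*z/2) + C2*cos(sqrt(3)*z/2))*exp(z/2)


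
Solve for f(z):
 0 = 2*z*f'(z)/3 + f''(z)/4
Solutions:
 f(z) = C1 + C2*erf(2*sqrt(3)*z/3)


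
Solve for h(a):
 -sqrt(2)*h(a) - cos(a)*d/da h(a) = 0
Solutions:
 h(a) = C1*(sin(a) - 1)^(sqrt(2)/2)/(sin(a) + 1)^(sqrt(2)/2)


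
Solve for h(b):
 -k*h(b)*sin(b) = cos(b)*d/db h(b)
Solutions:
 h(b) = C1*exp(k*log(cos(b)))


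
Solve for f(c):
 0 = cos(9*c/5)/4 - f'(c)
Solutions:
 f(c) = C1 + 5*sin(9*c/5)/36


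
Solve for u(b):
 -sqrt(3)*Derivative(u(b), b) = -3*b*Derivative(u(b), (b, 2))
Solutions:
 u(b) = C1 + C2*b^(sqrt(3)/3 + 1)


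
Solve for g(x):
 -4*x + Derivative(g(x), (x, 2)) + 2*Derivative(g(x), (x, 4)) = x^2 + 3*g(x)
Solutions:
 g(x) = C1*exp(-x) + C2*exp(x) + C3*sin(sqrt(6)*x/2) + C4*cos(sqrt(6)*x/2) - x^2/3 - 4*x/3 - 2/9


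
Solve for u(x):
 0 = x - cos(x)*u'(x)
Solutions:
 u(x) = C1 + Integral(x/cos(x), x)


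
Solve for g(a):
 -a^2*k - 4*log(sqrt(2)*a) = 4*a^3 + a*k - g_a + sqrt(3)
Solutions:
 g(a) = C1 + a^4 + a^3*k/3 + a^2*k/2 + 4*a*log(a) - 4*a + a*log(4) + sqrt(3)*a


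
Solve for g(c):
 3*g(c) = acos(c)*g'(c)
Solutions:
 g(c) = C1*exp(3*Integral(1/acos(c), c))


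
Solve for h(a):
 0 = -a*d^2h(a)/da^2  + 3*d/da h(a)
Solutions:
 h(a) = C1 + C2*a^4


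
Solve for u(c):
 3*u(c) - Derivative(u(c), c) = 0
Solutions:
 u(c) = C1*exp(3*c)


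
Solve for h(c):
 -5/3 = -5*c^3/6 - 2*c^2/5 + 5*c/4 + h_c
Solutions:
 h(c) = C1 + 5*c^4/24 + 2*c^3/15 - 5*c^2/8 - 5*c/3


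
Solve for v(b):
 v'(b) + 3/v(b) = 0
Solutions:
 v(b) = -sqrt(C1 - 6*b)
 v(b) = sqrt(C1 - 6*b)


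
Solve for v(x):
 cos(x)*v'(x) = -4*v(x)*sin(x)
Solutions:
 v(x) = C1*cos(x)^4


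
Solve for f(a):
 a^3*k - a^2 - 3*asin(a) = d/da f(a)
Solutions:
 f(a) = C1 + a^4*k/4 - a^3/3 - 3*a*asin(a) - 3*sqrt(1 - a^2)


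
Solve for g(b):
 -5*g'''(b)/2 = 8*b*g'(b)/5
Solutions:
 g(b) = C1 + Integral(C2*airyai(-2*10^(1/3)*b/5) + C3*airybi(-2*10^(1/3)*b/5), b)


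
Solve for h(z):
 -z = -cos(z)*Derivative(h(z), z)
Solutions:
 h(z) = C1 + Integral(z/cos(z), z)


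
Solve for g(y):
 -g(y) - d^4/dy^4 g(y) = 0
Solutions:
 g(y) = (C1*sin(sqrt(2)*y/2) + C2*cos(sqrt(2)*y/2))*exp(-sqrt(2)*y/2) + (C3*sin(sqrt(2)*y/2) + C4*cos(sqrt(2)*y/2))*exp(sqrt(2)*y/2)


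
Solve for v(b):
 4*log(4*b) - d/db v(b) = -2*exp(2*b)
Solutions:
 v(b) = C1 + 4*b*log(b) + 4*b*(-1 + 2*log(2)) + exp(2*b)


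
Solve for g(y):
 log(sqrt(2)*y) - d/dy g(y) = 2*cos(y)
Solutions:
 g(y) = C1 + y*log(y) - y + y*log(2)/2 - 2*sin(y)


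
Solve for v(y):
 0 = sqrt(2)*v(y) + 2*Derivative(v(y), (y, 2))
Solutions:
 v(y) = C1*sin(2^(3/4)*y/2) + C2*cos(2^(3/4)*y/2)


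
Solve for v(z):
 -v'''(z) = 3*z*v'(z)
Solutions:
 v(z) = C1 + Integral(C2*airyai(-3^(1/3)*z) + C3*airybi(-3^(1/3)*z), z)


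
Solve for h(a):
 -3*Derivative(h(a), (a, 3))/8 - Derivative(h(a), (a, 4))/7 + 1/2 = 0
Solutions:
 h(a) = C1 + C2*a + C3*a^2 + C4*exp(-21*a/8) + 2*a^3/9


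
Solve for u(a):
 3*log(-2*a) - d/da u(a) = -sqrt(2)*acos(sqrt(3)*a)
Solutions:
 u(a) = C1 + 3*a*log(-a) - 3*a + 3*a*log(2) + sqrt(2)*(a*acos(sqrt(3)*a) - sqrt(3)*sqrt(1 - 3*a^2)/3)


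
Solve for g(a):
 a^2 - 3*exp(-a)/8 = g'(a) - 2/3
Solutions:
 g(a) = C1 + a^3/3 + 2*a/3 + 3*exp(-a)/8


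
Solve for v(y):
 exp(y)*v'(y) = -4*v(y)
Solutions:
 v(y) = C1*exp(4*exp(-y))


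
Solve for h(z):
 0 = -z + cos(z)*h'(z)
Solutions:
 h(z) = C1 + Integral(z/cos(z), z)


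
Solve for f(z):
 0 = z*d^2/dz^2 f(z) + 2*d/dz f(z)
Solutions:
 f(z) = C1 + C2/z


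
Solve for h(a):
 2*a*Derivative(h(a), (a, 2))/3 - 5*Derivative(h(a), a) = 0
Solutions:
 h(a) = C1 + C2*a^(17/2)


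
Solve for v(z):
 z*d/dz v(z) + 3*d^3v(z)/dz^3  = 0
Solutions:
 v(z) = C1 + Integral(C2*airyai(-3^(2/3)*z/3) + C3*airybi(-3^(2/3)*z/3), z)


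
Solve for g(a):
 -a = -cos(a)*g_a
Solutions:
 g(a) = C1 + Integral(a/cos(a), a)


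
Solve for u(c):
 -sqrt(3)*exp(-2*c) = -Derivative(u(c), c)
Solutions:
 u(c) = C1 - sqrt(3)*exp(-2*c)/2


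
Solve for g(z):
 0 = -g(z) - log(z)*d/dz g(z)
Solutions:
 g(z) = C1*exp(-li(z))


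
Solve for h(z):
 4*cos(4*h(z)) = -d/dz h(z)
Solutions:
 h(z) = -asin((C1 + exp(32*z))/(C1 - exp(32*z)))/4 + pi/4
 h(z) = asin((C1 + exp(32*z))/(C1 - exp(32*z)))/4


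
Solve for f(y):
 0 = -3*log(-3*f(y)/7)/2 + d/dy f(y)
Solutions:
 -2*Integral(1/(log(-_y) - log(7) + log(3)), (_y, f(y)))/3 = C1 - y


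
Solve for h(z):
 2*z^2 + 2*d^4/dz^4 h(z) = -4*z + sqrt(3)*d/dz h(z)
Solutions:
 h(z) = C1 + C4*exp(2^(2/3)*3^(1/6)*z/2) + 2*sqrt(3)*z^3/9 + 2*sqrt(3)*z^2/3 + (C2*sin(6^(2/3)*z/4) + C3*cos(6^(2/3)*z/4))*exp(-2^(2/3)*3^(1/6)*z/4)


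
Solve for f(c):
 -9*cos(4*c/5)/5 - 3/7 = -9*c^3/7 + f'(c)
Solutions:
 f(c) = C1 + 9*c^4/28 - 3*c/7 - 9*sin(4*c/5)/4


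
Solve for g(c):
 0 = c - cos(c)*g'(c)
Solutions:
 g(c) = C1 + Integral(c/cos(c), c)


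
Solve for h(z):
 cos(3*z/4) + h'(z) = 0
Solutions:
 h(z) = C1 - 4*sin(3*z/4)/3


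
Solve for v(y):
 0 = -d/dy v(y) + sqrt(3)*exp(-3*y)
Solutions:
 v(y) = C1 - sqrt(3)*exp(-3*y)/3


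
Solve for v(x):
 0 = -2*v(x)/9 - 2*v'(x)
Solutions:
 v(x) = C1*exp(-x/9)


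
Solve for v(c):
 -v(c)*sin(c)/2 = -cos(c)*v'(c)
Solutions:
 v(c) = C1/sqrt(cos(c))


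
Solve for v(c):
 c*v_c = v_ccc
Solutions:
 v(c) = C1 + Integral(C2*airyai(c) + C3*airybi(c), c)


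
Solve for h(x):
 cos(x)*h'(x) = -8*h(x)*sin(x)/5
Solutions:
 h(x) = C1*cos(x)^(8/5)


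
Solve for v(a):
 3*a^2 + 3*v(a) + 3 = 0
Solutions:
 v(a) = -a^2 - 1


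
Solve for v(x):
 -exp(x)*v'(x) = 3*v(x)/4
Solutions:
 v(x) = C1*exp(3*exp(-x)/4)


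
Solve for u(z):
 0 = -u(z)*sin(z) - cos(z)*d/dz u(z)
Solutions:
 u(z) = C1*cos(z)


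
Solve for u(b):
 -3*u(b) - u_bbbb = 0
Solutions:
 u(b) = (C1*sin(sqrt(2)*3^(1/4)*b/2) + C2*cos(sqrt(2)*3^(1/4)*b/2))*exp(-sqrt(2)*3^(1/4)*b/2) + (C3*sin(sqrt(2)*3^(1/4)*b/2) + C4*cos(sqrt(2)*3^(1/4)*b/2))*exp(sqrt(2)*3^(1/4)*b/2)


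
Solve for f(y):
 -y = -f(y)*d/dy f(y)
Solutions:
 f(y) = -sqrt(C1 + y^2)
 f(y) = sqrt(C1 + y^2)
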